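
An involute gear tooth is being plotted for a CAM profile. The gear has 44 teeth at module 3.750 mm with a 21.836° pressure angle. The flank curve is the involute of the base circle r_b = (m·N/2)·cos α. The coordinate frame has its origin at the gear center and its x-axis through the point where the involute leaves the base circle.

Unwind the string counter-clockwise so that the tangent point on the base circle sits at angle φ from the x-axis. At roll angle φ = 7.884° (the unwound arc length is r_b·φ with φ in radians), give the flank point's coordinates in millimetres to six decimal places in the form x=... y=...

x=77.302387 y=0.066382

pitch radius r_p = m·N/2 = 3.750·44/2 = 82.500000
base radius r_b = r_p·cos α = 82.500000·cos 21.836° = 76.580815
roll angle φ = 7.884° = 0.13760176 rad
x = r_b·(cos φ + φ·sin φ) = 76.580815·(0.99054781 + 0.13760176·0.13716794) = 77.302387
y = r_b·(sin φ − φ·cos φ) = 76.580815·(0.13716794 − 0.13760176·0.99054781) = 0.066382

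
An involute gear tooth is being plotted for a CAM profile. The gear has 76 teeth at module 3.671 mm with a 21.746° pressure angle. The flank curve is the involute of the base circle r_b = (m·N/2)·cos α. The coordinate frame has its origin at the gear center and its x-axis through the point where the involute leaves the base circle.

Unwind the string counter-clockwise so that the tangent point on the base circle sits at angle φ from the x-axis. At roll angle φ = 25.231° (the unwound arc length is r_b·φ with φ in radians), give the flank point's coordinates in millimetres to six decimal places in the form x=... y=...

pitch radius r_p = m·N/2 = 3.671·76/2 = 139.498000
base radius r_b = r_p·cos α = 139.498000·cos 21.746° = 129.570683
roll angle φ = 25.231° = 0.44036402 rad
x = r_b·(cos φ + φ·sin φ) = 129.570683·(0.90459655 + 0.44036402·0.42626879) = 141.531352
y = r_b·(sin φ − φ·cos φ) = 129.570683·(0.42626879 − 0.44036402·0.90459655) = 3.617226

x=141.531352 y=3.617226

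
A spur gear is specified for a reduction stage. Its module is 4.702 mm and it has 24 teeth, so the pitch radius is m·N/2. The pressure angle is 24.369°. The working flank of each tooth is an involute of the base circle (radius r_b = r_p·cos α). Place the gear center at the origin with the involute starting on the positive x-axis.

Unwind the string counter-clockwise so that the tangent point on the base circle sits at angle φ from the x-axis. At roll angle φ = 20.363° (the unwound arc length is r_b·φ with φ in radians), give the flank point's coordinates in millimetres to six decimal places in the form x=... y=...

x=54.541218 y=0.759414

pitch radius r_p = m·N/2 = 4.702·24/2 = 56.424000
base radius r_b = r_p·cos α = 56.424000·cos 24.369° = 51.397019
roll angle φ = 20.363° = 0.35540140 rad
x = r_b·(cos φ + φ·sin φ) = 51.397019·(0.93750689 + 0.35540140·0.34796670) = 54.541218
y = r_b·(sin φ − φ·cos φ) = 51.397019·(0.34796670 − 0.35540140·0.93750689) = 0.759414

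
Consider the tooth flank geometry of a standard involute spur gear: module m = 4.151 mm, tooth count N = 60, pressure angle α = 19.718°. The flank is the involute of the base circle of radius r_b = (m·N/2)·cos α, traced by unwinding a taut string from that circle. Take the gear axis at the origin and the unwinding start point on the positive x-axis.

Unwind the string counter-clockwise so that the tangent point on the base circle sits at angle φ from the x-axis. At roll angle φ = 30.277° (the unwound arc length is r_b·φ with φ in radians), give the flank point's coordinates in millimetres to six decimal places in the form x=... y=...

x=132.470611 y=5.606672

pitch radius r_p = m·N/2 = 4.151·60/2 = 124.530000
base radius r_b = r_p·cos α = 124.530000·cos 19.718° = 117.228133
roll angle φ = 30.277° = 0.52843334 rad
x = r_b·(cos φ + φ·sin φ) = 117.228133·(0.86359801 + 0.52843334·0.50418099) = 132.470611
y = r_b·(sin φ − φ·cos φ) = 117.228133·(0.50418099 − 0.52843334·0.86359801) = 5.606672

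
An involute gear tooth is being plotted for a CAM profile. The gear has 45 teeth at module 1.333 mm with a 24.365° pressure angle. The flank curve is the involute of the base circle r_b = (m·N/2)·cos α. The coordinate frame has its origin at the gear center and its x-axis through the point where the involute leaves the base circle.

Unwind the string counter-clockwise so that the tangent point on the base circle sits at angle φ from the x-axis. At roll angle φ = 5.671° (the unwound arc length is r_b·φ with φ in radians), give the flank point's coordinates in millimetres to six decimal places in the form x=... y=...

x=27.454743 y=0.008822

pitch radius r_p = m·N/2 = 1.333·45/2 = 29.992500
base radius r_b = r_p·cos α = 29.992500·cos 24.365° = 27.321243
roll angle φ = 5.671° = 0.09897762 rad
x = r_b·(cos φ + φ·sin φ) = 27.321243·(0.99510571 + 0.09897762·0.09881609) = 27.454743
y = r_b·(sin φ − φ·cos φ) = 27.321243·(0.09881609 − 0.09897762·0.99510571) = 0.008822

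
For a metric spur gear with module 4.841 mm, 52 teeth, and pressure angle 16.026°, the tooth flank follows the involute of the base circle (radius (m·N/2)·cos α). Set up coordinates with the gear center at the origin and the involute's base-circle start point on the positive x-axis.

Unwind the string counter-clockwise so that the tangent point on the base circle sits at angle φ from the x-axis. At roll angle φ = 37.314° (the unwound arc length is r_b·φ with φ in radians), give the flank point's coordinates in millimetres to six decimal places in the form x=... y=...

pitch radius r_p = m·N/2 = 4.841·52/2 = 125.866000
base radius r_b = r_p·cos α = 125.866000·cos 16.026° = 120.974409
roll angle φ = 37.314° = 0.65125216 rad
x = r_b·(cos φ + φ·sin φ) = 120.974409·(0.79532539 + 0.65125216·0.60618275) = 143.972032
y = r_b·(sin φ − φ·cos φ) = 120.974409·(0.60618275 − 0.65125216·0.79532539) = 10.673013

x=143.972032 y=10.673013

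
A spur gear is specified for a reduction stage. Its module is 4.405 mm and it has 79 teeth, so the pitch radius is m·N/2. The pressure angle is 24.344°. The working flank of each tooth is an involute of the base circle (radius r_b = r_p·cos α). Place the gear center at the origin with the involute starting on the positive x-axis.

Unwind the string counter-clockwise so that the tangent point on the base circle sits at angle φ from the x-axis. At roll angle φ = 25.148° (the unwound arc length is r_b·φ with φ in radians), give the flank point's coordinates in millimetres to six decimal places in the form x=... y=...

pitch radius r_p = m·N/2 = 4.405·79/2 = 173.997500
base radius r_b = r_p·cos α = 173.997500·cos 24.344° = 158.526858
roll angle φ = 25.148° = 0.43891540 rad
x = r_b·(cos φ + φ·sin φ) = 158.526858·(0.90521310 + 0.43891540·0.42495792) = 173.069110
y = r_b·(sin φ − φ·cos φ) = 158.526858·(0.42495792 − 0.43891540·0.90521310) = 4.382625

x=173.069110 y=4.382625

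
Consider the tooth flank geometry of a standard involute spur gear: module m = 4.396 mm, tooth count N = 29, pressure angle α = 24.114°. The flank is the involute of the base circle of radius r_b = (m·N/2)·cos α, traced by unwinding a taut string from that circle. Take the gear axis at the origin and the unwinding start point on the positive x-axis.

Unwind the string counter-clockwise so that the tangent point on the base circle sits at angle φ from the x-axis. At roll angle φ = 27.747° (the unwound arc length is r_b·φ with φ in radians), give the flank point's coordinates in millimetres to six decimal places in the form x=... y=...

x=64.606940 y=2.151342

pitch radius r_p = m·N/2 = 4.396·29/2 = 63.742000
base radius r_b = r_p·cos α = 63.742000·cos 24.114° = 58.179515
roll angle φ = 27.747° = 0.48427651 rad
x = r_b·(cos φ + φ·sin φ) = 58.179515·(0.88501202 + 0.48427651·0.46556818) = 64.606940
y = r_b·(sin φ − φ·cos φ) = 58.179515·(0.46556818 − 0.48427651·0.88501202) = 2.151342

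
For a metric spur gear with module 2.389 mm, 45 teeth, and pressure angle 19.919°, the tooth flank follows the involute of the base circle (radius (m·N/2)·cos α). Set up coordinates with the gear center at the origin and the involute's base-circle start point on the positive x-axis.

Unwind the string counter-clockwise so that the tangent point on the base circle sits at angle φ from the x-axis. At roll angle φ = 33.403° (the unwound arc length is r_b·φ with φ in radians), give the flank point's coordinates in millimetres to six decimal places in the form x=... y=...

x=58.408909 y=3.225830

pitch radius r_p = m·N/2 = 2.389·45/2 = 53.752500
base radius r_b = r_p·cos α = 53.752500·cos 19.919° = 50.536768
roll angle φ = 33.403° = 0.58299233 rad
x = r_b·(cos φ + φ·sin φ) = 50.536768·(0.83481904 + 0.58299233·0.55052445) = 58.408909
y = r_b·(sin φ − φ·cos φ) = 50.536768·(0.55052445 − 0.58299233·0.83481904) = 3.225830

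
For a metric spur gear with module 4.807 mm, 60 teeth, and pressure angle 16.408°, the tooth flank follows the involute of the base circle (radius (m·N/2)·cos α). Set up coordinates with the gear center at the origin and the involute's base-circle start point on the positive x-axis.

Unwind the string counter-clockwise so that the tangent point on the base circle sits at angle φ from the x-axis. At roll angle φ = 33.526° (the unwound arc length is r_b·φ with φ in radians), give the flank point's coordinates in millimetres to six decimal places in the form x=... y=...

x=160.030512 y=8.925883

pitch radius r_p = m·N/2 = 4.807·60/2 = 144.210000
base radius r_b = r_p·cos α = 144.210000·cos 16.408° = 138.336982
roll angle φ = 33.526° = 0.58513909 rad
x = r_b·(cos φ + φ·sin φ) = 138.336982·(0.83363528 + 0.58513909·0.55231533) = 160.030512
y = r_b·(sin φ − φ·cos φ) = 138.336982·(0.55231533 − 0.58513909·0.83363528) = 8.925883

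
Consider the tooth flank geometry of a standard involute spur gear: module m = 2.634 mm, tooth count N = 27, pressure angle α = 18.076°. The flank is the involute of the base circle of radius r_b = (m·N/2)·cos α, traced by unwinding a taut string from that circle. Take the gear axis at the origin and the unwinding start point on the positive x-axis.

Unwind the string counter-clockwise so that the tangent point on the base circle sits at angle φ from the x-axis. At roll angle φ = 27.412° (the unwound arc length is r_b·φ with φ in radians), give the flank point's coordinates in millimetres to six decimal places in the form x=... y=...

x=37.454210 y=1.205946

pitch radius r_p = m·N/2 = 2.634·27/2 = 35.559000
base radius r_b = r_p·cos α = 35.559000·cos 18.076° = 33.804013
roll angle φ = 27.412° = 0.47842965 rad
x = r_b·(cos φ + φ·sin φ) = 33.804013·(0.88771898 + 0.47842965·0.46038572) = 37.454210
y = r_b·(sin φ − φ·cos φ) = 33.804013·(0.46038572 − 0.47842965·0.88771898) = 1.205946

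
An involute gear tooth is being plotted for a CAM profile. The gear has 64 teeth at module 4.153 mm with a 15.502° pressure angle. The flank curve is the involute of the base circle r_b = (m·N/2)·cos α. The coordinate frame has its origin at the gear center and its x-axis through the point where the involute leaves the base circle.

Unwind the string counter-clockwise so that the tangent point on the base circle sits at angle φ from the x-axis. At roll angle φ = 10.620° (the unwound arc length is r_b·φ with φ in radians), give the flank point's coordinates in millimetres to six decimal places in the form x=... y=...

x=130.242379 y=0.270901

pitch radius r_p = m·N/2 = 4.153·64/2 = 132.896000
base radius r_b = r_p·cos α = 132.896000·cos 15.502° = 128.061393
roll angle φ = 10.620° = 0.18535397 rad
x = r_b·(cos φ + φ·sin φ) = 128.061393·(0.98287108 + 0.18535397·0.18429445) = 130.242379
y = r_b·(sin φ − φ·cos φ) = 128.061393·(0.18429445 − 0.18535397·0.98287108) = 0.270901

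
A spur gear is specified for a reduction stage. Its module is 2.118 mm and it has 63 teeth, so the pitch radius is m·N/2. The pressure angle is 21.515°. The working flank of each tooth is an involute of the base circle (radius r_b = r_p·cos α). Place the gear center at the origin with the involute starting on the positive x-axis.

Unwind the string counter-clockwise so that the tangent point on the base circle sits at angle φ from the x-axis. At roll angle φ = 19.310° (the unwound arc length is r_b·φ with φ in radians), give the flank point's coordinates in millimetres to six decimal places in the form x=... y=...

x=65.493797 y=0.783044

pitch radius r_p = m·N/2 = 2.118·63/2 = 66.717000
base radius r_b = r_p·cos α = 66.717000·cos 21.515° = 62.068265
roll angle φ = 19.310° = 0.33702308 rad
x = r_b·(cos φ + φ·sin φ) = 62.068265·(0.94374325 + 0.33702308·0.33067911) = 65.493797
y = r_b·(sin φ − φ·cos φ) = 62.068265·(0.33067911 − 0.33702308·0.94374325) = 0.783044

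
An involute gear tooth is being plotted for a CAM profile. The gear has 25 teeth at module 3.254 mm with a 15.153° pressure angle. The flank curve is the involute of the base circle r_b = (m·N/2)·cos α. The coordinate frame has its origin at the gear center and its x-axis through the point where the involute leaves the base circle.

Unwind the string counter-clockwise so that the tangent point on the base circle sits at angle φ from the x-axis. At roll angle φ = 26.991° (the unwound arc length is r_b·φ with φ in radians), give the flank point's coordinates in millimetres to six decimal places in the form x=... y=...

x=43.378395 y=1.338006

pitch radius r_p = m·N/2 = 3.254·25/2 = 40.675000
base radius r_b = r_p·cos α = 40.675000·cos 15.153° = 39.260781
roll angle φ = 26.991° = 0.47108182 rad
x = r_b·(cos φ + φ·sin φ) = 39.260781·(0.89107783 + 0.47108182·0.45385054) = 43.378395
y = r_b·(sin φ − φ·cos φ) = 39.260781·(0.45385054 − 0.47108182·0.89107783) = 1.338006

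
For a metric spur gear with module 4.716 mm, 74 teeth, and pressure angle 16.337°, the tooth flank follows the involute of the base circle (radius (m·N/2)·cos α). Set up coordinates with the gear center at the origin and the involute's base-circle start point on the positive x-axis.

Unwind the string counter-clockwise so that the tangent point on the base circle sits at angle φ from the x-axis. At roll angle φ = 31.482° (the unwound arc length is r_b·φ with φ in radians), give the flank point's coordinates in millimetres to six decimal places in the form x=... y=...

pitch radius r_p = m·N/2 = 4.716·74/2 = 174.492000
base radius r_b = r_p·cos α = 174.492000·cos 16.337° = 167.446684
roll angle φ = 31.482° = 0.54946456 rad
x = r_b·(cos φ + φ·sin φ) = 167.446684·(0.85280427 + 0.54946456·0.52223067) = 190.847612
y = r_b·(sin φ − φ·cos φ) = 167.446684·(0.52223067 − 0.54946456·0.85280427) = 8.982670

x=190.847612 y=8.982670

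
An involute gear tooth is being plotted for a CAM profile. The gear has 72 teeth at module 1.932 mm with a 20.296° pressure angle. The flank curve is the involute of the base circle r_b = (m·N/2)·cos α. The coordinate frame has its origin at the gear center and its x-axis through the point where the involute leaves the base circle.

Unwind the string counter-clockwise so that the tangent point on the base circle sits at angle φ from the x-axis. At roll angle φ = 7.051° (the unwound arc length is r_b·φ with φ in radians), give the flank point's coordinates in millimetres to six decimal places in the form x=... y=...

x=65.725835 y=0.040465

pitch radius r_p = m·N/2 = 1.932·72/2 = 69.552000
base radius r_b = r_p·cos α = 69.552000·cos 20.296° = 65.233736
roll angle φ = 7.051° = 0.12306317 rad
x = r_b·(cos φ + φ·sin φ) = 65.233736·(0.99243728 + 0.12306317·0.12275278) = 65.725835
y = r_b·(sin φ − φ·cos φ) = 65.233736·(0.12275278 − 0.12306317·0.99243728) = 0.040465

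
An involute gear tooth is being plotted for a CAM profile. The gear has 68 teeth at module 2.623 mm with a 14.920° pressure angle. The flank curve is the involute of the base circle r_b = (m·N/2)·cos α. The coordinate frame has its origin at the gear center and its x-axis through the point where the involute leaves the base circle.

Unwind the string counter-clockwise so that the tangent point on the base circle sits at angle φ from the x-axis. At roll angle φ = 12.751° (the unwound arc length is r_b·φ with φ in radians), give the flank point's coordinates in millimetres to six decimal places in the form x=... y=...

pitch radius r_p = m·N/2 = 2.623·68/2 = 89.182000
base radius r_b = r_p·cos α = 89.182000·cos 14.920° = 86.175342
roll angle φ = 12.751° = 0.22254693 rad
x = r_b·(cos φ + φ·sin φ) = 86.175342·(0.97533847 + 0.22254693·0.22071446) = 88.283000
y = r_b·(sin φ − φ·cos φ) = 86.175342·(0.22071446 − 0.22254693·0.97533847) = 0.315046

x=88.283000 y=0.315046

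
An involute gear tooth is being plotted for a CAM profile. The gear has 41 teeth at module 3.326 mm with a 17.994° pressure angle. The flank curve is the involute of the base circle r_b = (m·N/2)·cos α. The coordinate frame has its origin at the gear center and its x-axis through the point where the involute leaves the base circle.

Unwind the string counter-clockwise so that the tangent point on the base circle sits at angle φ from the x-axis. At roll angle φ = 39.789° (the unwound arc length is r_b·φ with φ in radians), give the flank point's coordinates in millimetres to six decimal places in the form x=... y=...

x=78.649552 y=6.896146

pitch radius r_p = m·N/2 = 3.326·41/2 = 68.183000
base radius r_b = r_p·cos α = 68.183000·cos 17.994° = 64.848093
roll angle φ = 39.789° = 0.69444906 rad
x = r_b·(cos φ + φ·sin φ) = 64.848093·(0.76840640 + 0.69444906·0.63996219) = 78.649552
y = r_b·(sin φ − φ·cos φ) = 64.848093·(0.63996219 − 0.69444906·0.76840640) = 6.896146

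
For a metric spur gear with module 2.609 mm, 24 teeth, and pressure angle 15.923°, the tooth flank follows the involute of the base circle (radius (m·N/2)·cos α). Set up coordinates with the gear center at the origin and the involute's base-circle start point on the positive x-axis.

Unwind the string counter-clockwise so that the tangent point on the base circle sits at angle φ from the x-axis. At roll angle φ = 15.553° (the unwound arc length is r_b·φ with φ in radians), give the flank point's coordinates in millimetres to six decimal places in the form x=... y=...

x=31.195620 y=0.199257

pitch radius r_p = m·N/2 = 2.609·24/2 = 31.308000
base radius r_b = r_p·cos α = 31.308000·cos 15.923° = 30.106751
roll angle φ = 15.553° = 0.27145106 rad
x = r_b·(cos φ + φ·sin φ) = 30.106751·(0.96338284 + 0.27145106·0.26812964) = 31.195620
y = r_b·(sin φ − φ·cos φ) = 30.106751·(0.26812964 − 0.27145106·0.96338284) = 0.199257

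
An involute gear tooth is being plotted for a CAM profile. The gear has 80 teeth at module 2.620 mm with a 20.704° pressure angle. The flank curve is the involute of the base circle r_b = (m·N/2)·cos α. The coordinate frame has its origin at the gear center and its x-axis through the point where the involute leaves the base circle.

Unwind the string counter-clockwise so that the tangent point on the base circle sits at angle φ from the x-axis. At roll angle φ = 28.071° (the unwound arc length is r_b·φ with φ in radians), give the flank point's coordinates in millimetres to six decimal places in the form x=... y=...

x=109.100723 y=3.751385

pitch radius r_p = m·N/2 = 2.620·80/2 = 104.800000
base radius r_b = r_p·cos α = 104.800000·cos 20.704° = 98.031948
roll angle φ = 28.071° = 0.48993137 rad
x = r_b·(cos φ + φ·sin φ) = 98.031948·(0.88236515 + 0.48993137·0.47056534) = 109.100723
y = r_b·(sin φ − φ·cos φ) = 98.031948·(0.47056534 − 0.48993137·0.88236515) = 3.751385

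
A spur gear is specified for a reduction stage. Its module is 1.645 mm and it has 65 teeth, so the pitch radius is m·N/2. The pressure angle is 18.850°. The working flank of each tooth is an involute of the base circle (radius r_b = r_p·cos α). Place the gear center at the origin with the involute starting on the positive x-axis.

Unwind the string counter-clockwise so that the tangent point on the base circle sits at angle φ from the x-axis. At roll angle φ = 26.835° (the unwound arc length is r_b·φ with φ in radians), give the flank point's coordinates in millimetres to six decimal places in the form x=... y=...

x=55.843833 y=1.694994

pitch radius r_p = m·N/2 = 1.645·65/2 = 53.462500
base radius r_b = r_p·cos α = 53.462500·cos 18.850° = 50.595182
roll angle φ = 26.835° = 0.46835910 rad
x = r_b·(cos φ + φ·sin φ) = 50.595182·(0.89231023 + 0.46835910·0.45142271) = 55.843833
y = r_b·(sin φ − φ·cos φ) = 50.595182·(0.45142271 − 0.46835910·0.89231023) = 1.694994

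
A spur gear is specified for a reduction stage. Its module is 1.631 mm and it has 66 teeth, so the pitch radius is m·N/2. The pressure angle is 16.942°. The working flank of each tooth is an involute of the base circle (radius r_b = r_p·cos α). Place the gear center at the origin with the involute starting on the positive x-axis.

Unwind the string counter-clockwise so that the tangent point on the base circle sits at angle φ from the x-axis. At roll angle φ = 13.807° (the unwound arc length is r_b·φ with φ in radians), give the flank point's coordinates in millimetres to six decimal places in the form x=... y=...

pitch radius r_p = m·N/2 = 1.631·66/2 = 53.823000
base radius r_b = r_p·cos α = 53.823000·cos 16.942° = 51.487094
roll angle φ = 13.807° = 0.24097761 rad
x = r_b·(cos φ + φ·sin φ) = 51.487094·(0.97110513 + 0.24097761·0.23865210) = 52.960395
y = r_b·(sin φ − φ·cos φ) = 51.487094·(0.23865210 − 0.24097761·0.97110513) = 0.238772

x=52.960395 y=0.238772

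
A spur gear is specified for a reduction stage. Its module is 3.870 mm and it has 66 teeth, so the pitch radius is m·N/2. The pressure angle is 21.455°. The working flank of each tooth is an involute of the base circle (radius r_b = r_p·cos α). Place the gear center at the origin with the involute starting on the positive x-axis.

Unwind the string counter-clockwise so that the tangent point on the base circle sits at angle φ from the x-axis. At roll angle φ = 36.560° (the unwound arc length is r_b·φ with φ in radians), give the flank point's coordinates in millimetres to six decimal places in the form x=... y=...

x=140.650111 y=9.880513

pitch radius r_p = m·N/2 = 3.870·66/2 = 127.710000
base radius r_b = r_p·cos α = 127.710000·cos 21.455° = 118.860352
roll angle φ = 36.560° = 0.63809237 rad
x = r_b·(cos φ + φ·sin φ) = 118.860352·(0.80323352 + 0.63809237·0.59566426) = 140.650111
y = r_b·(sin φ − φ·cos φ) = 118.860352·(0.59566426 − 0.63809237·0.80323352) = 9.880513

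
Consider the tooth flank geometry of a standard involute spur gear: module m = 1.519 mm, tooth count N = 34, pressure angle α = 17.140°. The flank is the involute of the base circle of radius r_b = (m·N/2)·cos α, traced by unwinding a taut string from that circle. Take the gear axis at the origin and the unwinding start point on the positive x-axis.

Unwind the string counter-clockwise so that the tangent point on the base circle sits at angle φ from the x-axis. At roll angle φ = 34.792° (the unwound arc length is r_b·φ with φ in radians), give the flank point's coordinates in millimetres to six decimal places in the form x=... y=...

x=28.814731 y=1.774708

pitch radius r_p = m·N/2 = 1.519·34/2 = 25.823000
base radius r_b = r_p·cos α = 25.823000·cos 17.140° = 24.676136
roll angle φ = 34.792° = 0.60723495 rad
x = r_b·(cos φ + φ·sin φ) = 24.676136·(0.82122889 + 0.60723495·0.57059891) = 28.814731
y = r_b·(sin φ − φ·cos φ) = 24.676136·(0.57059891 − 0.60723495·0.82122889) = 1.774708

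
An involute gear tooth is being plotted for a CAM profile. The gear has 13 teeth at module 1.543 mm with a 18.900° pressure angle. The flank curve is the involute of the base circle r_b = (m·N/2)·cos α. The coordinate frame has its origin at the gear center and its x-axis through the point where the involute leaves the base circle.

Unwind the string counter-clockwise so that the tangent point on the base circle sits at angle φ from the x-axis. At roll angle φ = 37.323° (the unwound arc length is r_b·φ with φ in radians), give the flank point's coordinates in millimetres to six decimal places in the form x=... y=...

x=11.293380 y=0.837738

pitch radius r_p = m·N/2 = 1.543·13/2 = 10.029500
base radius r_b = r_p·cos α = 10.029500·cos 18.900° = 9.488763
roll angle φ = 37.323° = 0.65140924 rad
x = r_b·(cos φ + φ·sin φ) = 9.488763·(0.79523016 + 0.65140924·0.60630767) = 11.293380
y = r_b·(sin φ − φ·cos φ) = 9.488763·(0.60630767 − 0.65140924·0.79523016) = 0.837738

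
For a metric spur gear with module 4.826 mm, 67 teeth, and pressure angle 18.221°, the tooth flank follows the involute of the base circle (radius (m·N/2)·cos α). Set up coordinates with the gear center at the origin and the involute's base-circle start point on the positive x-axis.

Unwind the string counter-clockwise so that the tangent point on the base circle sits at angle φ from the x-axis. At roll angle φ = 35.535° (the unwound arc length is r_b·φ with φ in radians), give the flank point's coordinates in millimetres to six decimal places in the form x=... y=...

pitch radius r_p = m·N/2 = 4.826·67/2 = 161.671000
base radius r_b = r_p·cos α = 161.671000·cos 18.221° = 153.564414
roll angle φ = 35.535° = 0.62020275 rad
x = r_b·(cos φ + φ·sin φ) = 153.564414·(0.81376064 + 0.62020275·0.58120016) = 180.318801
y = r_b·(sin φ − φ·cos φ) = 153.564414·(0.58120016 − 0.62020275·0.81376064) = 11.748227

x=180.318801 y=11.748227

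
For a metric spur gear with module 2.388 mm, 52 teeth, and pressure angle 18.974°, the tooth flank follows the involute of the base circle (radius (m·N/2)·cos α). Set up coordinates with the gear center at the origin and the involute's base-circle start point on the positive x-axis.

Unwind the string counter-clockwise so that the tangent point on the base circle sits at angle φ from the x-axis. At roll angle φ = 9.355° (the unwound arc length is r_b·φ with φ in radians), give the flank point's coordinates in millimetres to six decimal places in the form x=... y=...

x=59.491948 y=0.084963

pitch radius r_p = m·N/2 = 2.388·52/2 = 62.088000
base radius r_b = r_p·cos α = 62.088000·cos 18.974° = 58.714524
roll angle φ = 9.355° = 0.16327555 rad
x = r_b·(cos φ + φ·sin φ) = 58.714524·(0.98670013 + 0.16327555·0.16255106) = 59.491948
y = r_b·(sin φ − φ·cos φ) = 58.714524·(0.16255106 − 0.16327555·0.98670013) = 0.084963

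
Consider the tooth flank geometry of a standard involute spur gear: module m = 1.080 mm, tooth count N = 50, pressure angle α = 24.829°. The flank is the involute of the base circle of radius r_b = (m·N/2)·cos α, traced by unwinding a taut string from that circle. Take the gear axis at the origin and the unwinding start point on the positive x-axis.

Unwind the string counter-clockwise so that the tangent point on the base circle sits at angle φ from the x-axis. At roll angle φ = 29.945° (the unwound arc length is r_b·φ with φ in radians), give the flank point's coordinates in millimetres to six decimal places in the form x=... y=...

pitch radius r_p = m·N/2 = 1.080·50/2 = 27.000000
base radius r_b = r_p·cos α = 27.000000·cos 24.829° = 24.504257
roll angle φ = 29.945° = 0.52263884 rad
x = r_b·(cos φ + φ·sin φ) = 24.504257·(0.86650497 + 0.52263884·0.49916845) = 27.625849
y = r_b·(sin φ − φ·cos φ) = 24.504257·(0.49916845 − 0.52263884·0.86650497) = 1.134530

x=27.625849 y=1.134530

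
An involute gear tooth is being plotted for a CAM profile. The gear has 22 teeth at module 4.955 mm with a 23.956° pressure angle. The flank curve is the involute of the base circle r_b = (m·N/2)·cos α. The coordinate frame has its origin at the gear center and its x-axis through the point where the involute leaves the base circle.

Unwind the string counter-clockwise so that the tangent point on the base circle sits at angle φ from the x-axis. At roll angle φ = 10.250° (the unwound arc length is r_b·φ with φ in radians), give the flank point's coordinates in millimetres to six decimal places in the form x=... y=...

x=50.600493 y=0.094756

pitch radius r_p = m·N/2 = 4.955·22/2 = 54.505000
base radius r_b = r_p·cos α = 54.505000·cos 23.956° = 49.809805
roll angle φ = 10.250° = 0.17889625 rad
x = r_b·(cos φ + φ·sin φ) = 49.809805·(0.98404070 + 0.17889625·0.17794355) = 50.600493
y = r_b·(sin φ − φ·cos φ) = 49.809805·(0.17794355 − 0.17889625·0.98404070) = 0.094756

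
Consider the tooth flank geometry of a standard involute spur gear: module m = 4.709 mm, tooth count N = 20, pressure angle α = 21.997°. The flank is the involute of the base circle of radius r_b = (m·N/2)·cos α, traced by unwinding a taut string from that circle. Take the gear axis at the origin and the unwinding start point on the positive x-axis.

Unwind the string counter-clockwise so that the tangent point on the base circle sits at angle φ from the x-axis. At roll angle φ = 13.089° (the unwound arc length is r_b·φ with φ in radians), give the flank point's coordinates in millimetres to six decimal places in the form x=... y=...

x=44.786499 y=0.172610

pitch radius r_p = m·N/2 = 4.709·20/2 = 47.090000
base radius r_b = r_p·cos α = 47.090000·cos 21.997° = 43.662011
roll angle φ = 13.089° = 0.22844615 rad
x = r_b·(cos φ + φ·sin φ) = 43.662011·(0.97401946 + 0.22844615·0.22646431) = 44.786499
y = r_b·(sin φ − φ·cos φ) = 43.662011·(0.22646431 − 0.22844615·0.97401946) = 0.172610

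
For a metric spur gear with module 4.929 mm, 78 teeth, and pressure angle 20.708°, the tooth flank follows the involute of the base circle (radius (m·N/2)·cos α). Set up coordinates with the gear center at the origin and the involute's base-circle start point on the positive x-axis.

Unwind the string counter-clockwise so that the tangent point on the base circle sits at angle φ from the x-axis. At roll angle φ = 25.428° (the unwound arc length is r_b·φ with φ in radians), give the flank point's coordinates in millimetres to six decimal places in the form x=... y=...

x=196.657323 y=5.136741

pitch radius r_p = m·N/2 = 4.929·78/2 = 192.231000
base radius r_b = r_p·cos α = 192.231000·cos 20.708° = 179.811852
roll angle φ = 25.428° = 0.44380232 rad
x = r_b·(cos φ + φ·sin φ) = 179.811852·(0.90312557 + 0.44380232·0.42937654) = 196.657323
y = r_b·(sin φ − φ·cos φ) = 179.811852·(0.42937654 − 0.44380232·0.90312557) = 5.136741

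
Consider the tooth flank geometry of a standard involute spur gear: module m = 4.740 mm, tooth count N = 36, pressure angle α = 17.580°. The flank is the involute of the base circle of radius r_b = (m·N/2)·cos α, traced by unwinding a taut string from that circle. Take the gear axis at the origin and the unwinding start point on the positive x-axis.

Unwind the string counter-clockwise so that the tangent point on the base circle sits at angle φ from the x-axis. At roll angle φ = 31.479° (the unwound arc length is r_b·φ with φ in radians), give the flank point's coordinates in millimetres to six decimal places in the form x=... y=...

x=92.699954 y=4.362003

pitch radius r_p = m·N/2 = 4.740·36/2 = 85.320000
base radius r_b = r_p·cos α = 85.320000·cos 17.580° = 81.335228
roll angle φ = 31.479° = 0.54941220 rad
x = r_b·(cos φ + φ·sin φ) = 81.335228·(0.85283161 + 0.54941220·0.52218602) = 92.699954
y = r_b·(sin φ − φ·cos φ) = 81.335228·(0.52218602 − 0.54941220·0.85283161) = 4.362003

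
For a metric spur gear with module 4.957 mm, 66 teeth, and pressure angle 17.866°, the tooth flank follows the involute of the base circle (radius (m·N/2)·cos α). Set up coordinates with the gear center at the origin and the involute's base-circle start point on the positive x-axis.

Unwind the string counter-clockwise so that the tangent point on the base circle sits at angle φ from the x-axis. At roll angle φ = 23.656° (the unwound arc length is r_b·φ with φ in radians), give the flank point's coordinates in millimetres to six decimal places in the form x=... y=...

x=168.402511 y=3.590718

pitch radius r_p = m·N/2 = 4.957·66/2 = 163.581000
base radius r_b = r_p·cos α = 163.581000·cos 17.866° = 155.692572
roll angle φ = 23.656° = 0.41287509 rad
x = r_b·(cos φ + φ·sin φ) = 155.692572·(0.91597100 + 0.41287509·0.40124448) = 168.402511
y = r_b·(sin φ − φ·cos φ) = 155.692572·(0.40124448 − 0.41287509·0.91597100) = 3.590718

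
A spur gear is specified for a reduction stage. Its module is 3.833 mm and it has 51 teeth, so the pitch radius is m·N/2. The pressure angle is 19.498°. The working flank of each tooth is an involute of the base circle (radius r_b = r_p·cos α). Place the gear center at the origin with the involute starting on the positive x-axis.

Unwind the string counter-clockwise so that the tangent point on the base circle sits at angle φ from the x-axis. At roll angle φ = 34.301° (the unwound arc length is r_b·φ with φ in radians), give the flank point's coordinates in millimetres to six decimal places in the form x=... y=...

x=107.196995 y=6.356476

pitch radius r_p = m·N/2 = 3.833·51/2 = 97.741500
base radius r_b = r_p·cos α = 97.741500·cos 19.498° = 92.136332
roll angle φ = 34.301° = 0.59866539 rad
x = r_b·(cos φ + φ·sin φ) = 92.136332·(0.82608846 + 0.59866539·0.56354047) = 107.196995
y = r_b·(sin φ − φ·cos φ) = 92.136332·(0.56354047 − 0.59866539·0.82608846) = 6.356476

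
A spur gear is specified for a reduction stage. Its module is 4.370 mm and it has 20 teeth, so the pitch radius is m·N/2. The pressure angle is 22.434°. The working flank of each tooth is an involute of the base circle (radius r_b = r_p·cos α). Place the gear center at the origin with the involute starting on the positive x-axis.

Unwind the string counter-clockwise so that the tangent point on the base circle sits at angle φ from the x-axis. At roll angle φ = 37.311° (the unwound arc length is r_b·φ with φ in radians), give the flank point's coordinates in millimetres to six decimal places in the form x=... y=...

pitch radius r_p = m·N/2 = 4.370·20/2 = 43.700000
base radius r_b = r_p·cos α = 43.700000·cos 22.434° = 40.392773
roll angle φ = 37.311° = 0.65119980 rad
x = r_b·(cos φ + φ·sin φ) = 40.392773·(0.79535712 + 0.65119980·0.60614111) = 48.070473
y = r_b·(sin φ − φ·cos φ) = 40.392773·(0.60614111 − 0.65119980·0.79535712) = 3.562833

x=48.070473 y=3.562833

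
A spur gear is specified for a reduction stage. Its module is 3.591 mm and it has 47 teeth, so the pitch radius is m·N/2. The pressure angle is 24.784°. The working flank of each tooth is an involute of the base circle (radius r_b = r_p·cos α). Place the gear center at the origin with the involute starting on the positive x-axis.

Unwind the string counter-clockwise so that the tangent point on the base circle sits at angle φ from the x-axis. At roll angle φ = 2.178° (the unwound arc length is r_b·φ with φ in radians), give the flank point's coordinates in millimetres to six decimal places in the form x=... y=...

pitch radius r_p = m·N/2 = 3.591·47/2 = 84.388500
base radius r_b = r_p·cos α = 84.388500·cos 24.784° = 76.615861
roll angle φ = 2.178° = 0.03801327 rad
x = r_b·(cos φ + φ·sin φ) = 76.615861·(0.99927758 + 0.03801327·0.03800412) = 76.671197
y = r_b·(sin φ − φ·cos φ) = 76.615861·(0.03800412 − 0.03801327·0.99927758) = 0.001403

x=76.671197 y=0.001403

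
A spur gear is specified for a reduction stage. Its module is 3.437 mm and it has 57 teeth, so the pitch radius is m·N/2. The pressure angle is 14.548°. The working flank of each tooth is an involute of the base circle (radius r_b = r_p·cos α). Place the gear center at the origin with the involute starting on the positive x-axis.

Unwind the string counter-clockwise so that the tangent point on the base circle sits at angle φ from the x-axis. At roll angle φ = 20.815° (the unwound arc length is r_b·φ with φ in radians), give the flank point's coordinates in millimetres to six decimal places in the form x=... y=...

pitch radius r_p = m·N/2 = 3.437·57/2 = 97.954500
base radius r_b = r_p·cos α = 97.954500·cos 14.548° = 94.813838
roll angle φ = 20.815° = 0.36329028 rad
x = r_b·(cos φ + φ·sin φ) = 94.813838·(0.93473268 + 0.36329028·0.35535169) = 100.865662
y = r_b·(sin φ − φ·cos φ) = 94.813838·(0.35535169 − 0.36329028·0.93473268) = 1.495441

x=100.865662 y=1.495441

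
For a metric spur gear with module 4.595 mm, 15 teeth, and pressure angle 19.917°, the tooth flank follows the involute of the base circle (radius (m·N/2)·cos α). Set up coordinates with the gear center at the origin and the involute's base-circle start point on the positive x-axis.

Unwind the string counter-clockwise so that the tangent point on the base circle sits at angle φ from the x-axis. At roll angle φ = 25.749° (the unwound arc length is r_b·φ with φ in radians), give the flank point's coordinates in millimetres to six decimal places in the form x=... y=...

pitch radius r_p = m·N/2 = 4.595·15/2 = 34.462500
base radius r_b = r_p·cos α = 34.462500·cos 19.917° = 32.401198
roll angle φ = 25.749° = 0.44940483 rad
x = r_b·(cos φ + φ·sin φ) = 32.401198·(0.90070582 + 0.44940483·0.43442954) = 35.509787
y = r_b·(sin φ − φ·cos φ) = 32.401198·(0.43442954 − 0.44940483·0.90070582) = 0.960630

x=35.509787 y=0.960630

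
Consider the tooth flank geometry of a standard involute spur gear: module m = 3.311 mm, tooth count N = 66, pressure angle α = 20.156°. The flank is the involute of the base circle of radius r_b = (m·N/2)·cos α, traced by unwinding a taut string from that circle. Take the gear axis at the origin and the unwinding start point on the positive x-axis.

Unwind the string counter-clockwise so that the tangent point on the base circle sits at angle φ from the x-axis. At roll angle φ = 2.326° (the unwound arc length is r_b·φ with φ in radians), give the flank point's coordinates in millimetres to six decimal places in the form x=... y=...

pitch radius r_p = m·N/2 = 3.311·66/2 = 109.263000
base radius r_b = r_p·cos α = 109.263000·cos 20.156° = 102.571506
roll angle φ = 2.326° = 0.04059636 rad
x = r_b·(cos φ + φ·sin φ) = 102.571506·(0.99917608 + 0.04059636·0.04058521) = 102.655994
y = r_b·(sin φ − φ·cos φ) = 102.571506·(0.04058521 − 0.04059636·0.99917608) = 0.002287

x=102.655994 y=0.002287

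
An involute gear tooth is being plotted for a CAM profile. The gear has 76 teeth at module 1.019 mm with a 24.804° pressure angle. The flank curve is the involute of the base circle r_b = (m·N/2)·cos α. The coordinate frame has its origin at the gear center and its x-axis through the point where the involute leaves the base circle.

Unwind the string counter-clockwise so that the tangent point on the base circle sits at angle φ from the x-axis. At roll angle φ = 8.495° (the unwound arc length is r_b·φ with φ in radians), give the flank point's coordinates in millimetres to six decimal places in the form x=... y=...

pitch radius r_p = m·N/2 = 1.019·76/2 = 38.722000
base radius r_b = r_p·cos α = 38.722000·cos 24.804° = 35.149826
roll angle φ = 8.495° = 0.14826572 rad
x = r_b·(cos φ + φ·sin φ) = 35.149826·(0.98902876 + 0.14826572·0.14772310) = 35.534049
y = r_b·(sin φ − φ·cos φ) = 35.149826·(0.14772310 − 0.14826572·0.98902876) = 0.038104

x=35.534049 y=0.038104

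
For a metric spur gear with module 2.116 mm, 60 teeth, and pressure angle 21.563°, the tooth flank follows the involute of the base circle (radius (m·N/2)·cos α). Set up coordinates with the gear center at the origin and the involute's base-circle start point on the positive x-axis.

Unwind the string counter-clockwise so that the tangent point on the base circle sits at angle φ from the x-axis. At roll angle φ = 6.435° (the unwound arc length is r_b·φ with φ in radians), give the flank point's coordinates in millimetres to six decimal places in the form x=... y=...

x=59.408464 y=0.027844

pitch radius r_p = m·N/2 = 2.116·60/2 = 63.480000
base radius r_b = r_p·cos α = 63.480000·cos 21.563° = 59.037290
roll angle φ = 6.435° = 0.11231194 rad
x = r_b·(cos φ + φ·sin φ) = 59.037290·(0.99369964 + 0.11231194·0.11207597) = 59.408464
y = r_b·(sin φ − φ·cos φ) = 59.037290·(0.11207597 − 0.11231194·0.99369964) = 0.027844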